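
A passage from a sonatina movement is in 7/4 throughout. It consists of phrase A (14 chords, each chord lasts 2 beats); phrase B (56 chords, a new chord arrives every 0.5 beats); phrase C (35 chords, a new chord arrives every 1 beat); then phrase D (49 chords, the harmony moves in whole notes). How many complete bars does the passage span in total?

41 bars

A: 14 × 2 = 28 beats = 4 bars.
B: 56 × 0.5 = 28 beats = 4 bars.
C: 35 × 1 = 35 beats = 5 bars.
D: 49 × 4 = 196 beats = 28 bars.
Total: 4 + 4 + 5 + 28 = 41 bars.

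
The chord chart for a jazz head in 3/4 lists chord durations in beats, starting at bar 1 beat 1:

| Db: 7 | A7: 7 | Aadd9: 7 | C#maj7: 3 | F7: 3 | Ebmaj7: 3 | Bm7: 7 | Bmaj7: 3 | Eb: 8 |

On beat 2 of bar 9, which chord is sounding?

Beat 2 of bar 9 is beat (9−1)×3 + 2 = 26 overall.
Running totals: Db ends at 7, A7 ends at 14, Aadd9 ends at 21, C#maj7 ends at 24, F7 ends at 27.
Beat 26 falls within F7.

F7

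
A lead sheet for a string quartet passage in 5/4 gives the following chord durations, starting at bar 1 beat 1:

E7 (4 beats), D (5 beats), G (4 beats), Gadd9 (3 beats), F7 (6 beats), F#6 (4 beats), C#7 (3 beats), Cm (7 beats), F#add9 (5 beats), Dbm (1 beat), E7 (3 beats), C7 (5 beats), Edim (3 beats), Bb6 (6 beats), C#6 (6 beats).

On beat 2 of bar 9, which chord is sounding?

Beat 2 of bar 9 is beat (9−1)×5 + 2 = 42 overall.
Running totals: E7 ends at 4, D ends at 9, G ends at 13, Gadd9 ends at 16, F7 ends at 22, F#6 ends at 26, C#7 ends at 29, Cm ends at 36, F#add9 ends at 41, Dbm ends at 42.
Beat 42 falls within Dbm.

Dbm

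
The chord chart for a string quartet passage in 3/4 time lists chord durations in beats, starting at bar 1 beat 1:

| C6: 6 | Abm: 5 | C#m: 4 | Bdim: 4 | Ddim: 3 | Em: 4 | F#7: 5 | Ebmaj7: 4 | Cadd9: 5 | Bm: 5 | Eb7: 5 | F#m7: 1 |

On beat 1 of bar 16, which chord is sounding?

Beat 1 of bar 16 is beat (16−1)×3 + 1 = 46 overall.
Running totals: C6 ends at 6, Abm ends at 11, C#m ends at 15, Bdim ends at 19, Ddim ends at 22, Em ends at 26, F#7 ends at 31, Ebmaj7 ends at 35, Cadd9 ends at 40, Bm ends at 45, Eb7 ends at 50.
Beat 46 falls within Eb7.

Eb7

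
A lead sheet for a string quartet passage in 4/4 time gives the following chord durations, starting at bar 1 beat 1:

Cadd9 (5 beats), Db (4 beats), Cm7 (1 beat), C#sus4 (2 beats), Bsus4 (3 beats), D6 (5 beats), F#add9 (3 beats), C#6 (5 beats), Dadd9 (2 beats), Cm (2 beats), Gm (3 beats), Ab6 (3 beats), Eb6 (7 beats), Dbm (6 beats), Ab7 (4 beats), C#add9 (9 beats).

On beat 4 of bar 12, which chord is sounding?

Dbm

Beat 4 of bar 12 is beat (12−1)×4 + 4 = 48 overall.
Running totals: Cadd9 ends at 5, Db ends at 9, Cm7 ends at 10, C#sus4 ends at 12, Bsus4 ends at 15, D6 ends at 20, F#add9 ends at 23, C#6 ends at 28, Dadd9 ends at 30, Cm ends at 32, Gm ends at 35, Ab6 ends at 38, Eb6 ends at 45, Dbm ends at 51.
Beat 48 falls within Dbm.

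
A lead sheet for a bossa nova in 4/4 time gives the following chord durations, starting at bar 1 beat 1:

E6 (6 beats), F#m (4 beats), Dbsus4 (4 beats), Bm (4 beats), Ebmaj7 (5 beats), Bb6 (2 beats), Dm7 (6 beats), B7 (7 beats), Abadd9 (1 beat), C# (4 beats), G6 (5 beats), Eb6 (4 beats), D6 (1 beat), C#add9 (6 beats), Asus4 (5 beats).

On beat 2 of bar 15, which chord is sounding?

C#add9

Beat 2 of bar 15 is beat (15−1)×4 + 2 = 58 overall.
Running totals: E6 ends at 6, F#m ends at 10, Dbsus4 ends at 14, Bm ends at 18, Ebmaj7 ends at 23, Bb6 ends at 25, Dm7 ends at 31, B7 ends at 38, Abadd9 ends at 39, C# ends at 43, G6 ends at 48, Eb6 ends at 52, D6 ends at 53, C#add9 ends at 59.
Beat 58 falls within C#add9.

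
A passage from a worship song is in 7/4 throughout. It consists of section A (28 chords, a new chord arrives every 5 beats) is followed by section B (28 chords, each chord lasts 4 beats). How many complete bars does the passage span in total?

A: 28 × 5 = 140 beats = 20 bars.
B: 28 × 4 = 112 beats = 16 bars.
Total: 20 + 16 = 36 bars.

36 bars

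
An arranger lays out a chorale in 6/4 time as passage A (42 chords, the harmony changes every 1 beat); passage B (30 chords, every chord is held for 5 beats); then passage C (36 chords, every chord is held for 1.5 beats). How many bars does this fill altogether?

A: 42 × 1 = 42 beats = 7 bars.
B: 30 × 5 = 150 beats = 25 bars.
C: 36 × 1.5 = 54 beats = 9 bars.
Total: 7 + 25 + 9 = 41 bars.

41 bars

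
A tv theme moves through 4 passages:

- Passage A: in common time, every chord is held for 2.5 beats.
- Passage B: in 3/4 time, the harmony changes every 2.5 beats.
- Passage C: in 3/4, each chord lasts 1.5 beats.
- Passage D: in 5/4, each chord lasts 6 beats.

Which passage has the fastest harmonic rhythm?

A: each chord is 2.5 beats in 4/4, so 1.6 per bar.
B: each chord is 2.5 beats in 3/4, so 1.2 per bar.
C: each chord is 1.5 beats in 3/4, so 2 per bar.
D: each chord is 6 beats in 5/4, so 5/6 per bar.
Fastest is C at 2 chords/bar.

Passage C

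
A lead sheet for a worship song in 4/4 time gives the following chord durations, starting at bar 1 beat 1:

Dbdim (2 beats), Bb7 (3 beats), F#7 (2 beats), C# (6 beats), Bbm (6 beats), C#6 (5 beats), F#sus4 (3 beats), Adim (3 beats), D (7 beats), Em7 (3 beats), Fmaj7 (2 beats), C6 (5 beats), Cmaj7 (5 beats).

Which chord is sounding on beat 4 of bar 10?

Em7

Beat 4 of bar 10 is beat (10−1)×4 + 4 = 40 overall.
Running totals: Dbdim ends at 2, Bb7 ends at 5, F#7 ends at 7, C# ends at 13, Bbm ends at 19, C#6 ends at 24, F#sus4 ends at 27, Adim ends at 30, D ends at 37, Em7 ends at 40.
Beat 40 falls within Em7.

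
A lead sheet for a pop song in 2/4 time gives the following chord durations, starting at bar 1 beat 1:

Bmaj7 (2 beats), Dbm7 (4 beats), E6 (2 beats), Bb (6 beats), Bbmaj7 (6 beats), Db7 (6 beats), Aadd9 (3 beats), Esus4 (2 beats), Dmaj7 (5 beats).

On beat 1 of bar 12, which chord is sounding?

Beat 1 of bar 12 is beat (12−1)×2 + 1 = 23 overall.
Running totals: Bmaj7 ends at 2, Dbm7 ends at 6, E6 ends at 8, Bb ends at 14, Bbmaj7 ends at 20, Db7 ends at 26.
Beat 23 falls within Db7.

Db7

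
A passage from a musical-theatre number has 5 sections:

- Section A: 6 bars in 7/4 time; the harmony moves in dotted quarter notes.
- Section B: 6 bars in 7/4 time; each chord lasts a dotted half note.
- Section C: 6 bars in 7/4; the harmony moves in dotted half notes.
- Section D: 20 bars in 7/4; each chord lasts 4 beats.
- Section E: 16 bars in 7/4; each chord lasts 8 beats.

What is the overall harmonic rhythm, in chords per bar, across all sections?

35/18 chords per bar

A: 6 × 7 = 42 beats ÷ 1.5 = 28 chords.
B: 6 × 7 = 42 beats ÷ 3 = 14 chords.
C: 6 × 7 = 42 beats ÷ 3 = 14 chords.
D: 20 × 7 = 140 beats ÷ 4 = 35 chords.
E: 16 × 7 = 112 beats ÷ 8 = 14 chords.
Overall: 105 chords over 54 bars → 105/54 = 35/18 chords per bar.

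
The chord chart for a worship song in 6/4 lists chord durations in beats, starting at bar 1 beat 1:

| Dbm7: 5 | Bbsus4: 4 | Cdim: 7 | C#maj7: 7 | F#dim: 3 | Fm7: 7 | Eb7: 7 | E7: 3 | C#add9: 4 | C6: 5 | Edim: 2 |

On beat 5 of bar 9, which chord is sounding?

Beat 5 of bar 9 is beat (9−1)×6 + 5 = 53 overall.
Running totals: Dbm7 ends at 5, Bbsus4 ends at 9, Cdim ends at 16, C#maj7 ends at 23, F#dim ends at 26, Fm7 ends at 33, Eb7 ends at 40, E7 ends at 43, C#add9 ends at 47, C6 ends at 52, Edim ends at 54.
Beat 53 falls within Edim.

Edim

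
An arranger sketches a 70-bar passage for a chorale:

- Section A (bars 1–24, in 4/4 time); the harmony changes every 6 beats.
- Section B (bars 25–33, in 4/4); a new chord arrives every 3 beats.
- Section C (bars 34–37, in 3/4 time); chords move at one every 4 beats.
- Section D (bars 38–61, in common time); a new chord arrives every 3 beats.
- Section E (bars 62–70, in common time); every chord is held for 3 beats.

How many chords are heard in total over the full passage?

75 chords

A: 24·4 = 96 beats, 96/6 = 16 chords.
B: 9·4 = 36 beats, 36/3 = 12 chords.
C: 4·3 = 12 beats, 12/4 = 3 chords.
D: 24·4 = 96 beats, 96/3 = 32 chords.
E: 9·4 = 36 beats, 36/3 = 12 chords.
Total: 16 + 12 + 3 + 32 + 12 = 75.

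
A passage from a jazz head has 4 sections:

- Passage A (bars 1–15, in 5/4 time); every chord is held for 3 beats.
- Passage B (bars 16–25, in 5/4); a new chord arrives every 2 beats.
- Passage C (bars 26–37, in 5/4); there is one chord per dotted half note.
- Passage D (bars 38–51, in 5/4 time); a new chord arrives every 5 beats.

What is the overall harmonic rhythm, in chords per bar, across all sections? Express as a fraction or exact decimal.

28/17 chords per bar

A: 15 bars of 5 beats is 75 beats; at 3 beats each that's 25 chords.
B: 10 bars of 5 beats is 50 beats; at 2 beats each that's 25 chords.
C: 12 bars of 5 beats is 60 beats; at 3 beats each that's 20 chords.
D: 14 bars of 5 beats is 70 beats; at 5 beats each that's 14 chords.
Overall: 84 chords over 51 bars → 84/51 = 28/17 chords per bar.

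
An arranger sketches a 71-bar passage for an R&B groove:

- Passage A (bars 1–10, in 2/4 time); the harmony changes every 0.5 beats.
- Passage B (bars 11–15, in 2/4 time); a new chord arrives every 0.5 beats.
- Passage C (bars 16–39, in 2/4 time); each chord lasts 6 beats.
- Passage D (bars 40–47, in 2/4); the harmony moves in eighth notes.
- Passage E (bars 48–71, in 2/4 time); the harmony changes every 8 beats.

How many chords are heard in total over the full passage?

106 chords

A: 10 bars × 2 beats = 20 beats; 0.5 beats/chord → 40 chords.
B: 5 bars × 2 beats = 10 beats; 0.5 beats/chord → 20 chords.
C: 24 bars × 2 beats = 48 beats; 6 beats/chord → 8 chords.
D: 8 bars × 2 beats = 16 beats; 0.5 beats/chord → 32 chords.
E: 24 bars × 2 beats = 48 beats; 8 beats/chord → 6 chords.
Total: 40 + 20 + 8 + 32 + 6 = 106.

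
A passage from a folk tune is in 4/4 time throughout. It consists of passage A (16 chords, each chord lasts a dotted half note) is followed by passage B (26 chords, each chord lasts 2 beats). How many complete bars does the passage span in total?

A: 16 × 3 = 48 beats = 12 bars.
B: 26 × 2 = 52 beats = 13 bars.
Total: 12 + 13 = 25 bars.

25 bars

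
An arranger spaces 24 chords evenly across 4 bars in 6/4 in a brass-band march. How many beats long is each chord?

1 beat

4 bars × 6 beats/bar = 24 beats total.
24 beats ÷ 24 chords = 1 beats per chord.
(That is a quarter note.)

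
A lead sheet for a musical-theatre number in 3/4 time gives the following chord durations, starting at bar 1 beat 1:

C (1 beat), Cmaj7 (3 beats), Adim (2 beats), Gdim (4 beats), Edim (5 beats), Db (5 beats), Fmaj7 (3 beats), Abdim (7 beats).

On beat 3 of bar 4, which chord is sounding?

Beat 3 of bar 4 is beat (4−1)×3 + 3 = 12 overall.
Running totals: C ends at 1, Cmaj7 ends at 4, Adim ends at 6, Gdim ends at 10, Edim ends at 15.
Beat 12 falls within Edim.

Edim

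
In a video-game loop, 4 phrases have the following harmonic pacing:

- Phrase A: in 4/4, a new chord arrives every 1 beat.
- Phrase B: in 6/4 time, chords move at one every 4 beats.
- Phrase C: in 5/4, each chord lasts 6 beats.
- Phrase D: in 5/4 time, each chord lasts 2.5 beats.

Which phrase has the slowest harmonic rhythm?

Phrase C

A: each chord is 1 beat in 4/4, so 4 per bar.
B: each chord is 4 beats in 6/4, so 1.5 per bar.
C: each chord is 6 beats in 5/4, so 5/6 per bar.
D: each chord is 2.5 beats in 5/4, so 2 per bar.
Slowest is C at 5/6 chords/bar.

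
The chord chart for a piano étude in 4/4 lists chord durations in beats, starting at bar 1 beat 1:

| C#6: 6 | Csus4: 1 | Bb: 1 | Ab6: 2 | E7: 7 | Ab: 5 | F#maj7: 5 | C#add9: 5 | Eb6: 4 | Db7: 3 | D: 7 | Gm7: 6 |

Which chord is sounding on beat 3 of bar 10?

Db7

Beat 3 of bar 10 is beat (10−1)×4 + 3 = 39 overall.
Running totals: C#6 ends at 6, Csus4 ends at 7, Bb ends at 8, Ab6 ends at 10, E7 ends at 17, Ab ends at 22, F#maj7 ends at 27, C#add9 ends at 32, Eb6 ends at 36, Db7 ends at 39.
Beat 39 falls within Db7.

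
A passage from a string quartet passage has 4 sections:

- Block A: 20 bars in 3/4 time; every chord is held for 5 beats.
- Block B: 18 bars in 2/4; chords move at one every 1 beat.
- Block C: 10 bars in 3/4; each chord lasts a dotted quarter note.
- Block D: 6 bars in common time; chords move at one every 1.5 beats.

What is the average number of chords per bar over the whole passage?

A: 20 bars of 3 beats is 60 beats; at 5 beats each that's 12 chords.
B: 18 bars of 2 beats is 36 beats; at 1 beat each that's 36 chords.
C: 10 bars of 3 beats is 30 beats; at 1.5 beats each that's 20 chords.
D: 6 bars of 4 beats is 24 beats; at 1.5 beats each that's 16 chords.
Overall: 84 chords over 54 bars → 84/54 = 14/9 chords per bar.

14/9 chords per bar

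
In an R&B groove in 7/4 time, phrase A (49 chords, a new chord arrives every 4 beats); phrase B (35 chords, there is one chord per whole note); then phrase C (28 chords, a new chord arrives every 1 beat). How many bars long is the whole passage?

52 bars

A: 49 × 4 = 196 beats = 28 bars.
B: 35 × 4 = 140 beats = 20 bars.
C: 28 × 1 = 28 beats = 4 bars.
Total: 28 + 20 + 4 = 52 bars.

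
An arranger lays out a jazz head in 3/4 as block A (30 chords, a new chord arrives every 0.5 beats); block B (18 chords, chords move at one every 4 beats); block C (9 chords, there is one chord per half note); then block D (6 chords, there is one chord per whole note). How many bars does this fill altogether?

43 bars

A: 30 × 0.5 = 15 beats = 5 bars.
B: 18 × 4 = 72 beats = 24 bars.
C: 9 × 2 = 18 beats = 6 bars.
D: 6 × 4 = 24 beats = 8 bars.
Total: 5 + 24 + 6 + 8 = 43 bars.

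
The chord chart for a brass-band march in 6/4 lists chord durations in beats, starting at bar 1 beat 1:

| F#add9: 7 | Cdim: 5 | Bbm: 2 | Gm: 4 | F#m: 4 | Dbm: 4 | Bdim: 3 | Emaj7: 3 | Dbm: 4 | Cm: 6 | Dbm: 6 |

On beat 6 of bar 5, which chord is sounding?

Beat 6 of bar 5 is beat (5−1)×6 + 6 = 30 overall.
Running totals: F#add9 ends at 7, Cdim ends at 12, Bbm ends at 14, Gm ends at 18, F#m ends at 22, Dbm ends at 26, Bdim ends at 29, Emaj7 ends at 32.
Beat 30 falls within Emaj7.

Emaj7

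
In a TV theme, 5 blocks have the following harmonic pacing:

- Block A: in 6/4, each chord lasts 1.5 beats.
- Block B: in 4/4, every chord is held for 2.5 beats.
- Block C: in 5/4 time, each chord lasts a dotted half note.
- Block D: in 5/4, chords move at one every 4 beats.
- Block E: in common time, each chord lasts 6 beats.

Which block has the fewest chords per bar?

Block E

A: each chord is 1.5 beats in 6/4, so 4 per bar.
B: each chord is 2.5 beats in 4/4, so 1.6 per bar.
C: each chord is 3 beats in 5/4, so 5/3 per bar.
D: each chord is 4 beats in 5/4, so 1.25 per bar.
E: each chord is 6 beats in 4/4, so 2/3 per bar.
Slowest is E at 2/3 chords/bar.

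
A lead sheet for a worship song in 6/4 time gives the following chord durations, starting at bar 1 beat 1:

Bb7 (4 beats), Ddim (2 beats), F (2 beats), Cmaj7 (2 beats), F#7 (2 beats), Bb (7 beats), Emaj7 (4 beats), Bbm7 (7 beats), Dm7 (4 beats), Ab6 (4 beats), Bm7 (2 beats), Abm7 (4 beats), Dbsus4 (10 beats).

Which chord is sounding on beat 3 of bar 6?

Dm7

Beat 3 of bar 6 is beat (6−1)×6 + 3 = 33 overall.
Running totals: Bb7 ends at 4, Ddim ends at 6, F ends at 8, Cmaj7 ends at 10, F#7 ends at 12, Bb ends at 19, Emaj7 ends at 23, Bbm7 ends at 30, Dm7 ends at 34.
Beat 33 falls within Dm7.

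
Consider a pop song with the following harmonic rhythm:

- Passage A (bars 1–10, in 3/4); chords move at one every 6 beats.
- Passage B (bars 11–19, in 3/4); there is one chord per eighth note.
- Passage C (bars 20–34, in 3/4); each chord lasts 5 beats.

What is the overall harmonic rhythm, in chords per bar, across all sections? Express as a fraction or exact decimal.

2 chords per bar

A: 10 bars of 3 beats is 30 beats; at 6 beats each that's 5 chords.
B: 9 bars of 3 beats is 27 beats; at 0.5 beats each that's 54 chords.
C: 15 bars of 3 beats is 45 beats; at 5 beats each that's 9 chords.
Overall: 68 chords over 34 bars → 68/34 = 2 chords per bar.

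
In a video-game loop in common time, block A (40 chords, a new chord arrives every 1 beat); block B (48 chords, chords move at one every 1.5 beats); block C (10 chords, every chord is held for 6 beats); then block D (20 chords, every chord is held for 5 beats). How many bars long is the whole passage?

68 bars

A: 40 × 1 = 40 beats = 10 bars.
B: 48 × 1.5 = 72 beats = 18 bars.
C: 10 × 6 = 60 beats = 15 bars.
D: 20 × 5 = 100 beats = 25 bars.
Total: 10 + 18 + 15 + 25 = 68 bars.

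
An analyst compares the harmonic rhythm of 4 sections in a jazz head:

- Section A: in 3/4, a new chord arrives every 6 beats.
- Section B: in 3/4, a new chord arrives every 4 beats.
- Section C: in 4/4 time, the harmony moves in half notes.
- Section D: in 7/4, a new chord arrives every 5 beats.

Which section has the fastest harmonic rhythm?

A: 3/6 = 0.5 chords/bar.
B: 3/4 = 0.75 chords/bar.
C: 4/2 = 2 chords/bar.
D: 7/5 = 1.4 chords/bar.
Fastest is C at 2 chords/bar.

Section C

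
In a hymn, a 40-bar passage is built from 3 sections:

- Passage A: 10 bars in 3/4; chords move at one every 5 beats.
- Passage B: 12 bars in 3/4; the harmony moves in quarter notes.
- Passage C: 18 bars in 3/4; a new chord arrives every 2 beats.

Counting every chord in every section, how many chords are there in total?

69 chords

A: 10·3 = 30 beats, 30/5 = 6 chords.
B: 12·3 = 36 beats, 36/1 = 36 chords.
C: 18·3 = 54 beats, 54/2 = 27 chords.
Total: 6 + 36 + 27 = 69.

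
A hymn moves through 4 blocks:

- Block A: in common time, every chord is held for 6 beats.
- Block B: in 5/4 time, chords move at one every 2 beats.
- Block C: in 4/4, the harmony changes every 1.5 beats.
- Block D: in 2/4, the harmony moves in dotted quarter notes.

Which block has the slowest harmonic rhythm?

Block A

A: 4 beats/bar ÷ 6 beats/chord = 2/3 chords/bar.
B: 5 beats/bar ÷ 2 beats/chord = 2.5 chords/bar.
C: 4 beats/bar ÷ 1.5 beats/chord = 8/3 chords/bar.
D: 2 beats/bar ÷ 1.5 beats/chord = 4/3 chords/bar.
Slowest is A at 2/3 chords/bar.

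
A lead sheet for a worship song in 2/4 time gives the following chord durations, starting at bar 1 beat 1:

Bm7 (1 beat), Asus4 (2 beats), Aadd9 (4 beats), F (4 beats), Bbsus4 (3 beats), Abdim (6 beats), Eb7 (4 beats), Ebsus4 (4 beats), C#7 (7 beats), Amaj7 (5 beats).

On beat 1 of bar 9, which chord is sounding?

Beat 1 of bar 9 is beat (9−1)×2 + 1 = 17 overall.
Running totals: Bm7 ends at 1, Asus4 ends at 3, Aadd9 ends at 7, F ends at 11, Bbsus4 ends at 14, Abdim ends at 20.
Beat 17 falls within Abdim.

Abdim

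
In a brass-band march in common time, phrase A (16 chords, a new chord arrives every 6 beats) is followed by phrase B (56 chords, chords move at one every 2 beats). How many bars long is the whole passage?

A: 16 × 6 = 96 beats = 24 bars.
B: 56 × 2 = 112 beats = 28 bars.
Total: 24 + 28 = 52 bars.

52 bars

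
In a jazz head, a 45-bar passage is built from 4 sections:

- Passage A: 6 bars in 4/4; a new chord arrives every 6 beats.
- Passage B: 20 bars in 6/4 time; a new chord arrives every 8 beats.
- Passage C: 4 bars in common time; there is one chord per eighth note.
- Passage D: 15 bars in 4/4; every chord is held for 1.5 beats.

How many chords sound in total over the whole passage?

91 chords

A: 6·4 = 24 beats, 24/6 = 4 chords.
B: 20·6 = 120 beats, 120/8 = 15 chords.
C: 4·4 = 16 beats, 16/0.5 = 32 chords.
D: 15·4 = 60 beats, 60/1.5 = 40 chords.
Total: 4 + 15 + 32 + 40 = 91.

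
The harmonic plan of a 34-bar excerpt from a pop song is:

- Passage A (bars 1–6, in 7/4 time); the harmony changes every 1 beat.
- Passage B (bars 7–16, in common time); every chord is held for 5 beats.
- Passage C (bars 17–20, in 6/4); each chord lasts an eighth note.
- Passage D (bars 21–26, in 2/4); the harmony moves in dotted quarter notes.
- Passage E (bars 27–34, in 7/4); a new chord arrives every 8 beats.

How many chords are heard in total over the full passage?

A: 6·7 = 42 beats, 42/1 = 42 chords.
B: 10·4 = 40 beats, 40/5 = 8 chords.
C: 4·6 = 24 beats, 24/0.5 = 48 chords.
D: 6·2 = 12 beats, 12/1.5 = 8 chords.
E: 8·7 = 56 beats, 56/8 = 7 chords.
Total: 42 + 8 + 48 + 8 + 7 = 113.

113 chords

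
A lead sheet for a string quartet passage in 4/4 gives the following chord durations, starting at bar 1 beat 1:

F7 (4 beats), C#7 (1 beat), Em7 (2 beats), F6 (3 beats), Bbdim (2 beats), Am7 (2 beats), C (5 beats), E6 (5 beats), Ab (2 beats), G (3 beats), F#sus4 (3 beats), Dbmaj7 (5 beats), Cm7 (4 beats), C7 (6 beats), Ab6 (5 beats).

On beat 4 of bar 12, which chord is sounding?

Ab6

Beat 4 of bar 12 is beat (12−1)×4 + 4 = 48 overall.
Running totals: F7 ends at 4, C#7 ends at 5, Em7 ends at 7, F6 ends at 10, Bbdim ends at 12, Am7 ends at 14, C ends at 19, E6 ends at 24, Ab ends at 26, G ends at 29, F#sus4 ends at 32, Dbmaj7 ends at 37, Cm7 ends at 41, C7 ends at 47, Ab6 ends at 52.
Beat 48 falls within Ab6.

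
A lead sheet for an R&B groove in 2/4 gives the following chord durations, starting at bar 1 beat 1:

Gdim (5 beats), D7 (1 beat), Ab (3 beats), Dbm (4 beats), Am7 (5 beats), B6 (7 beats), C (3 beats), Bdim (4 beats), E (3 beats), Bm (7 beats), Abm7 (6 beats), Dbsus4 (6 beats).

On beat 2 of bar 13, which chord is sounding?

C

Beat 2 of bar 13 is beat (13−1)×2 + 2 = 26 overall.
Running totals: Gdim ends at 5, D7 ends at 6, Ab ends at 9, Dbm ends at 13, Am7 ends at 18, B6 ends at 25, C ends at 28.
Beat 26 falls within C.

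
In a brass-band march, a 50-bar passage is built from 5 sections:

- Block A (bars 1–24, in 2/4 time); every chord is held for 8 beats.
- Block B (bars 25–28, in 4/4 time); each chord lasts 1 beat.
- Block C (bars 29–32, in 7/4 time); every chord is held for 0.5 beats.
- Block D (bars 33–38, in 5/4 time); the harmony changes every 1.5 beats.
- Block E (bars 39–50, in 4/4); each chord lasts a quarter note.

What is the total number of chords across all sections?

146 chords

A: 24 bars × 2 beats = 48 beats; 8 beats/chord → 6 chords.
B: 4 bars × 4 beats = 16 beats; 1 beat/chord → 16 chords.
C: 4 bars × 7 beats = 28 beats; 0.5 beats/chord → 56 chords.
D: 6 bars × 5 beats = 30 beats; 1.5 beats/chord → 20 chords.
E: 12 bars × 4 beats = 48 beats; 1 beat/chord → 48 chords.
Total: 6 + 16 + 56 + 20 + 48 = 146.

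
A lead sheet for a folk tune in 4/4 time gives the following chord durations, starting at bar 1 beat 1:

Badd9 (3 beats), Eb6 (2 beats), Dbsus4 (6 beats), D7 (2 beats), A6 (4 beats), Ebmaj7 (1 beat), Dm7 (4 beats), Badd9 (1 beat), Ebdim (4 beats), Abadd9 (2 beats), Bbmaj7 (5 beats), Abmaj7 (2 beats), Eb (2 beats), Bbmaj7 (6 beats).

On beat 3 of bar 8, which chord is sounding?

Bbmaj7

Beat 3 of bar 8 is beat (8−1)×4 + 3 = 31 overall.
Running totals: Badd9 ends at 3, Eb6 ends at 5, Dbsus4 ends at 11, D7 ends at 13, A6 ends at 17, Ebmaj7 ends at 18, Dm7 ends at 22, Badd9 ends at 23, Ebdim ends at 27, Abadd9 ends at 29, Bbmaj7 ends at 34.
Beat 31 falls within Bbmaj7.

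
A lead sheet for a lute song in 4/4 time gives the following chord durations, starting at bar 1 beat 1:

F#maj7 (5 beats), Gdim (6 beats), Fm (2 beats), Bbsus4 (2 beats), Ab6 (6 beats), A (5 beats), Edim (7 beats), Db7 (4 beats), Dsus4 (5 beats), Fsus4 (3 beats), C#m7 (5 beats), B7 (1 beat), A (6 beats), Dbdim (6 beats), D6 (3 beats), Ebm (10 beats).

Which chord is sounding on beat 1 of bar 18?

Ebm

Beat 1 of bar 18 is beat (18−1)×4 + 1 = 69 overall.
Running totals: F#maj7 ends at 5, Gdim ends at 11, Fm ends at 13, Bbsus4 ends at 15, Ab6 ends at 21, A ends at 26, Edim ends at 33, Db7 ends at 37, Dsus4 ends at 42, Fsus4 ends at 45, C#m7 ends at 50, B7 ends at 51, A ends at 57, Dbdim ends at 63, D6 ends at 66, Ebm ends at 76.
Beat 69 falls within Ebm.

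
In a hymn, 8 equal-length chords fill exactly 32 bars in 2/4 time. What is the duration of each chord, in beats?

32 bars × 2 beats/bar = 64 beats total.
64 beats ÷ 8 chords = 8 beats per chord.

8 beats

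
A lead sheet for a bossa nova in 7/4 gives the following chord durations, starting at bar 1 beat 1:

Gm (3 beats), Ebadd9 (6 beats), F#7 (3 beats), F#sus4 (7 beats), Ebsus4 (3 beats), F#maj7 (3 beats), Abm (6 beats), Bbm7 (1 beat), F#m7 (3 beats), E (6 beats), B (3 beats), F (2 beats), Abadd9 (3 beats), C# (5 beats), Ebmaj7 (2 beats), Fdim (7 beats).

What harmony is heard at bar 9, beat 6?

Fdim

Beat 6 of bar 9 is beat (9−1)×7 + 6 = 62 overall.
Running totals: Gm ends at 3, Ebadd9 ends at 9, F#7 ends at 12, F#sus4 ends at 19, Ebsus4 ends at 22, F#maj7 ends at 25, Abm ends at 31, Bbm7 ends at 32, F#m7 ends at 35, E ends at 41, B ends at 44, F ends at 46, Abadd9 ends at 49, C# ends at 54, Ebmaj7 ends at 56, Fdim ends at 63.
Beat 62 falls within Fdim.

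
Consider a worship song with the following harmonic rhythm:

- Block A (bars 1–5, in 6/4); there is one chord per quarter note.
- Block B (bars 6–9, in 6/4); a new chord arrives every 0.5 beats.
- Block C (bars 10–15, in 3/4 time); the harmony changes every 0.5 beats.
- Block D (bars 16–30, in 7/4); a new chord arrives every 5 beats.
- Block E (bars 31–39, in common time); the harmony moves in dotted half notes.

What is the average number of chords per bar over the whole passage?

A: 5 bars of 6 beats is 30 beats; at 1 beat each that's 30 chords.
B: 4 bars of 6 beats is 24 beats; at 0.5 beats each that's 48 chords.
C: 6 bars of 3 beats is 18 beats; at 0.5 beats each that's 36 chords.
D: 15 bars of 7 beats is 105 beats; at 5 beats each that's 21 chords.
E: 9 bars of 4 beats is 36 beats; at 3 beats each that's 12 chords.
Overall: 147 chords over 39 bars → 147/39 = 49/13 chords per bar.

49/13 chords per bar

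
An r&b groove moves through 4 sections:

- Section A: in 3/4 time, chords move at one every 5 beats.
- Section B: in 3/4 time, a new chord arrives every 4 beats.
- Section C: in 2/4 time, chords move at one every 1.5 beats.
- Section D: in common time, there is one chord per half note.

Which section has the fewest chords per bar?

A: 3/5 = 0.6 chords/bar.
B: 3/4 = 0.75 chords/bar.
C: 2/1.5 = 4/3 chords/bar.
D: 4/2 = 2 chords/bar.
Slowest is A at 0.6 chords/bar.

Section A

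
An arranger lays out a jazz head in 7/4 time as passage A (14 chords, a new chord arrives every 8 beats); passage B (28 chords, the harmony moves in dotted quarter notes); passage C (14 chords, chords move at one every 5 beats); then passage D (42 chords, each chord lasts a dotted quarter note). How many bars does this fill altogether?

A: 14 × 8 = 112 beats = 16 bars.
B: 28 × 1.5 = 42 beats = 6 bars.
C: 14 × 5 = 70 beats = 10 bars.
D: 42 × 1.5 = 63 beats = 9 bars.
Total: 16 + 6 + 10 + 9 = 41 bars.

41 bars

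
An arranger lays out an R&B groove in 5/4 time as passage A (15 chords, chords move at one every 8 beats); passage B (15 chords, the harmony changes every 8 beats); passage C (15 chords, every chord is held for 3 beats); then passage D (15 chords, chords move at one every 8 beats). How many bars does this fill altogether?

81 bars

A: 15 × 8 = 120 beats = 24 bars.
B: 15 × 8 = 120 beats = 24 bars.
C: 15 × 3 = 45 beats = 9 bars.
D: 15 × 8 = 120 beats = 24 bars.
Total: 24 + 24 + 9 + 24 = 81 bars.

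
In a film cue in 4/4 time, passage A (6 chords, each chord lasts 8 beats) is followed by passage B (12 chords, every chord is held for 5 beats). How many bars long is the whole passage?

A: 6 × 8 = 48 beats = 12 bars.
B: 12 × 5 = 60 beats = 15 bars.
Total: 12 + 15 = 27 bars.

27 bars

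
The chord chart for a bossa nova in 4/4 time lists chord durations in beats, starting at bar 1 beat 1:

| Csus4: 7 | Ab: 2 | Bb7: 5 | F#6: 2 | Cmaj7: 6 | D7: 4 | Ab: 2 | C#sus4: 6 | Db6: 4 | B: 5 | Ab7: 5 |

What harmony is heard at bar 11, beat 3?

B

Beat 3 of bar 11 is beat (11−1)×4 + 3 = 43 overall.
Running totals: Csus4 ends at 7, Ab ends at 9, Bb7 ends at 14, F#6 ends at 16, Cmaj7 ends at 22, D7 ends at 26, Ab ends at 28, C#sus4 ends at 34, Db6 ends at 38, B ends at 43.
Beat 43 falls within B.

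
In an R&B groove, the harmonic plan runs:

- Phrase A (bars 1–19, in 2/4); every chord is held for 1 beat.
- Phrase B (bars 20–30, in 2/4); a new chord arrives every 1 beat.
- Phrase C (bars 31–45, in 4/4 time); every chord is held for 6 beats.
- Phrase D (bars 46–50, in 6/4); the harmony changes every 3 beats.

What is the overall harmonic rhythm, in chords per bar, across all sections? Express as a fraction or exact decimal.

A: 19 bars of 2 beats is 38 beats; at 1 beat each that's 38 chords.
B: 11 bars of 2 beats is 22 beats; at 1 beat each that's 22 chords.
C: 15 bars of 4 beats is 60 beats; at 6 beats each that's 10 chords.
D: 5 bars of 6 beats is 30 beats; at 3 beats each that's 10 chords.
Overall: 80 chords over 50 bars → 80/50 = 1.6 chords per bar.

1.6 chords per bar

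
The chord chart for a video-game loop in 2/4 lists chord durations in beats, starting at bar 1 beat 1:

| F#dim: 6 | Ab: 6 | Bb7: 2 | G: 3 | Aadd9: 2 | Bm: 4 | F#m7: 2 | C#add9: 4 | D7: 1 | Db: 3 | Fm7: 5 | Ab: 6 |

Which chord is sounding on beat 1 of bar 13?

F#m7

Beat 1 of bar 13 is beat (13−1)×2 + 1 = 25 overall.
Running totals: F#dim ends at 6, Ab ends at 12, Bb7 ends at 14, G ends at 17, Aadd9 ends at 19, Bm ends at 23, F#m7 ends at 25.
Beat 25 falls within F#m7.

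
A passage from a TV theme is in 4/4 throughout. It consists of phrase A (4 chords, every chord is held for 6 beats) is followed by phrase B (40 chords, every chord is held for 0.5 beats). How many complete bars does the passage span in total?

11 bars

A: 4 × 6 = 24 beats = 6 bars.
B: 40 × 0.5 = 20 beats = 5 bars.
Total: 6 + 5 = 11 bars.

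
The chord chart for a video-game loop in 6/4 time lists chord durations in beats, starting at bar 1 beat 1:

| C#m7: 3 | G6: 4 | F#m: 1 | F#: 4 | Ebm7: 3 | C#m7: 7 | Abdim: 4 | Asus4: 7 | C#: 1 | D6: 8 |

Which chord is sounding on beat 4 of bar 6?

Beat 4 of bar 6 is beat (6−1)×6 + 4 = 34 overall.
Running totals: C#m7 ends at 3, G6 ends at 7, F#m ends at 8, F# ends at 12, Ebm7 ends at 15, C#m7 ends at 22, Abdim ends at 26, Asus4 ends at 33, C# ends at 34.
Beat 34 falls within C#.

C#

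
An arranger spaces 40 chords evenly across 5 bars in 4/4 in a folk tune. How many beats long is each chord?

0.5 beats

5 bars × 4 beats/bar = 20 beats total.
20 beats ÷ 40 chords = 0.5 beats per chord.
(That is an eighth note.)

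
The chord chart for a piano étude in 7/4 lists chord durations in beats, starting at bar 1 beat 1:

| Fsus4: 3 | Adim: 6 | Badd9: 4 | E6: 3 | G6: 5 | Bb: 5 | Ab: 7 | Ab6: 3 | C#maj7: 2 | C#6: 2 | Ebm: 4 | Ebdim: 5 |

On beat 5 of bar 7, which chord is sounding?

Ebdim

Beat 5 of bar 7 is beat (7−1)×7 + 5 = 47 overall.
Running totals: Fsus4 ends at 3, Adim ends at 9, Badd9 ends at 13, E6 ends at 16, G6 ends at 21, Bb ends at 26, Ab ends at 33, Ab6 ends at 36, C#maj7 ends at 38, C#6 ends at 40, Ebm ends at 44, Ebdim ends at 49.
Beat 47 falls within Ebdim.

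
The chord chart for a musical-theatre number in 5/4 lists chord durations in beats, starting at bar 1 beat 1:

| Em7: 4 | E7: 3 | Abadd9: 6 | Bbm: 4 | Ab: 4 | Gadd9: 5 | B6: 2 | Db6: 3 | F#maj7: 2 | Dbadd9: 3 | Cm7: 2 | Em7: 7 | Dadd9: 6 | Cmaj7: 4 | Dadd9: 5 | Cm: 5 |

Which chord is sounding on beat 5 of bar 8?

Em7

Beat 5 of bar 8 is beat (8−1)×5 + 5 = 40 overall.
Running totals: Em7 ends at 4, E7 ends at 7, Abadd9 ends at 13, Bbm ends at 17, Ab ends at 21, Gadd9 ends at 26, B6 ends at 28, Db6 ends at 31, F#maj7 ends at 33, Dbadd9 ends at 36, Cm7 ends at 38, Em7 ends at 45.
Beat 40 falls within Em7.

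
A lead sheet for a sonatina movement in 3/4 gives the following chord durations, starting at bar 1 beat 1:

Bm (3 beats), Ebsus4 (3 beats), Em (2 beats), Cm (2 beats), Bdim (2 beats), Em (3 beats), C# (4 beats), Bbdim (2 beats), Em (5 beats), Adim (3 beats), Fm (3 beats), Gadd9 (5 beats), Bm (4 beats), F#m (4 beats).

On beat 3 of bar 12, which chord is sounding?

Gadd9

Beat 3 of bar 12 is beat (12−1)×3 + 3 = 36 overall.
Running totals: Bm ends at 3, Ebsus4 ends at 6, Em ends at 8, Cm ends at 10, Bdim ends at 12, Em ends at 15, C# ends at 19, Bbdim ends at 21, Em ends at 26, Adim ends at 29, Fm ends at 32, Gadd9 ends at 37.
Beat 36 falls within Gadd9.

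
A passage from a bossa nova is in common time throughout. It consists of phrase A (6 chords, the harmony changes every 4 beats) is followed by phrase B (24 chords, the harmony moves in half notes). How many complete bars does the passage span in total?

18 bars

A: 6 × 4 = 24 beats = 6 bars.
B: 24 × 2 = 48 beats = 12 bars.
Total: 6 + 12 = 18 bars.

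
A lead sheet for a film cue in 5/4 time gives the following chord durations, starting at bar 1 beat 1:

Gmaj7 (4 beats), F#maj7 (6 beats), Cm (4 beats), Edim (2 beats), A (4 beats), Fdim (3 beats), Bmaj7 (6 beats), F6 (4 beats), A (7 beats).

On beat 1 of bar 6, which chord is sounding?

Beat 1 of bar 6 is beat (6−1)×5 + 1 = 26 overall.
Running totals: Gmaj7 ends at 4, F#maj7 ends at 10, Cm ends at 14, Edim ends at 16, A ends at 20, Fdim ends at 23, Bmaj7 ends at 29.
Beat 26 falls within Bmaj7.

Bmaj7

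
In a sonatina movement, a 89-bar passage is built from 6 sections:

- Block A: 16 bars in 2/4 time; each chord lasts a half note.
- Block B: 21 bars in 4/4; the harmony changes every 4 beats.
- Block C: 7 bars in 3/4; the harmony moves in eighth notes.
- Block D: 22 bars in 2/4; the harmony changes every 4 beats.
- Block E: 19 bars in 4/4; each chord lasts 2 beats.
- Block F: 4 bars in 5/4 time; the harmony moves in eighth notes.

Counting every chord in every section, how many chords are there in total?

A: 16·2 = 32 beats, 32/2 = 16 chords.
B: 21·4 = 84 beats, 84/4 = 21 chords.
C: 7·3 = 21 beats, 21/0.5 = 42 chords.
D: 22·2 = 44 beats, 44/4 = 11 chords.
E: 19·4 = 76 beats, 76/2 = 38 chords.
F: 4·5 = 20 beats, 20/0.5 = 40 chords.
Total: 16 + 21 + 42 + 11 + 38 + 40 = 168.

168 chords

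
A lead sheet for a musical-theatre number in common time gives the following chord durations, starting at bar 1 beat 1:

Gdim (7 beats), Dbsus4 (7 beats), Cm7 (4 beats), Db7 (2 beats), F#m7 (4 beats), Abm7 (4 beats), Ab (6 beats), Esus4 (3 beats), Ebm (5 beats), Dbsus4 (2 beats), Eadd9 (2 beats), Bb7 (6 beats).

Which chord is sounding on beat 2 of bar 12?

Beat 2 of bar 12 is beat (12−1)×4 + 2 = 46 overall.
Running totals: Gdim ends at 7, Dbsus4 ends at 14, Cm7 ends at 18, Db7 ends at 20, F#m7 ends at 24, Abm7 ends at 28, Ab ends at 34, Esus4 ends at 37, Ebm ends at 42, Dbsus4 ends at 44, Eadd9 ends at 46.
Beat 46 falls within Eadd9.

Eadd9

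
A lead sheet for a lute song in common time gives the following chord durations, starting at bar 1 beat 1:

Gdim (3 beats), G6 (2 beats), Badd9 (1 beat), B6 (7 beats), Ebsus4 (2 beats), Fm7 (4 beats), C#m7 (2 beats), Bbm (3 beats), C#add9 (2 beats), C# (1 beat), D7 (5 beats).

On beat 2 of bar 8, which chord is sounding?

Beat 2 of bar 8 is beat (8−1)×4 + 2 = 30 overall.
Running totals: Gdim ends at 3, G6 ends at 5, Badd9 ends at 6, B6 ends at 13, Ebsus4 ends at 15, Fm7 ends at 19, C#m7 ends at 21, Bbm ends at 24, C#add9 ends at 26, C# ends at 27, D7 ends at 32.
Beat 30 falls within D7.

D7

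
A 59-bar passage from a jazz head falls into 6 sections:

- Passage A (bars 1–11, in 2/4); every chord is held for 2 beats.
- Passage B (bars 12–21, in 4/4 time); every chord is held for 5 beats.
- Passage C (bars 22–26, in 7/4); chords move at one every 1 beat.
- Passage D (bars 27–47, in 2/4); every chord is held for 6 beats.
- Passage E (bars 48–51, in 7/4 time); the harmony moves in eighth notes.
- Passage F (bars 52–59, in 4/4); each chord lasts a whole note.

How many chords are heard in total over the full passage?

125 chords

A: 11·2 = 22 beats, 22/2 = 11 chords.
B: 10·4 = 40 beats, 40/5 = 8 chords.
C: 5·7 = 35 beats, 35/1 = 35 chords.
D: 21·2 = 42 beats, 42/6 = 7 chords.
E: 4·7 = 28 beats, 28/0.5 = 56 chords.
F: 8·4 = 32 beats, 32/4 = 8 chords.
Total: 11 + 8 + 35 + 7 + 56 + 8 = 125.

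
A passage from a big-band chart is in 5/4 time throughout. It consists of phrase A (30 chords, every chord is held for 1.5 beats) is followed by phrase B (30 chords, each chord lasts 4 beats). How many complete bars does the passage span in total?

33 bars

A: 30 × 1.5 = 45 beats = 9 bars.
B: 30 × 4 = 120 beats = 24 bars.
Total: 9 + 24 = 33 bars.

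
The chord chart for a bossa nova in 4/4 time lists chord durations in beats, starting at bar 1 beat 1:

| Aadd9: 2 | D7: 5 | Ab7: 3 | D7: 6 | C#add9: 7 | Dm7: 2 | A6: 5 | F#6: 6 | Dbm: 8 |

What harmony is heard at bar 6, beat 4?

Dm7

Beat 4 of bar 6 is beat (6−1)×4 + 4 = 24 overall.
Running totals: Aadd9 ends at 2, D7 ends at 7, Ab7 ends at 10, D7 ends at 16, C#add9 ends at 23, Dm7 ends at 25.
Beat 24 falls within Dm7.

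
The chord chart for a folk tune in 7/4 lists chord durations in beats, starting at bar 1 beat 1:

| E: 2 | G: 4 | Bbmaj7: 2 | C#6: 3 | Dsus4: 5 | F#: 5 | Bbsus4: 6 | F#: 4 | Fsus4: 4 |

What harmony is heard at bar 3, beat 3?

F#

Beat 3 of bar 3 is beat (3−1)×7 + 3 = 17 overall.
Running totals: E ends at 2, G ends at 6, Bbmaj7 ends at 8, C#6 ends at 11, Dsus4 ends at 16, F# ends at 21.
Beat 17 falls within F#.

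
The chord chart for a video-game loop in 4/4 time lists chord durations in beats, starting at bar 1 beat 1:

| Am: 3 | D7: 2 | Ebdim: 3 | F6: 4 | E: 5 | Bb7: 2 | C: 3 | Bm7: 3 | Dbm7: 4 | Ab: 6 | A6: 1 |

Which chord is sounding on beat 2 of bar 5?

Beat 2 of bar 5 is beat (5−1)×4 + 2 = 18 overall.
Running totals: Am ends at 3, D7 ends at 5, Ebdim ends at 8, F6 ends at 12, E ends at 17, Bb7 ends at 19.
Beat 18 falls within Bb7.

Bb7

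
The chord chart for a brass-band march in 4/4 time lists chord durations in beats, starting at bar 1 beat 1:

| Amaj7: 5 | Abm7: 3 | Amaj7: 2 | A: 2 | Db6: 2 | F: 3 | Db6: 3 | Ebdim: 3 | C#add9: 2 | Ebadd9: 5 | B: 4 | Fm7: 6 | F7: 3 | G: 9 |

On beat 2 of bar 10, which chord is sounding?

Beat 2 of bar 10 is beat (10−1)×4 + 2 = 38 overall.
Running totals: Amaj7 ends at 5, Abm7 ends at 8, Amaj7 ends at 10, A ends at 12, Db6 ends at 14, F ends at 17, Db6 ends at 20, Ebdim ends at 23, C#add9 ends at 25, Ebadd9 ends at 30, B ends at 34, Fm7 ends at 40.
Beat 38 falls within Fm7.

Fm7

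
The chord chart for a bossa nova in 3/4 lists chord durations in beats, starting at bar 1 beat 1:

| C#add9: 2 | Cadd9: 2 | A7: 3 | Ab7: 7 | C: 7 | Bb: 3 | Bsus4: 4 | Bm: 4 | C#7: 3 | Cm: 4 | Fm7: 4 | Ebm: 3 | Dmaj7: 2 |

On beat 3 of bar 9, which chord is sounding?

Bsus4

Beat 3 of bar 9 is beat (9−1)×3 + 3 = 27 overall.
Running totals: C#add9 ends at 2, Cadd9 ends at 4, A7 ends at 7, Ab7 ends at 14, C ends at 21, Bb ends at 24, Bsus4 ends at 28.
Beat 27 falls within Bsus4.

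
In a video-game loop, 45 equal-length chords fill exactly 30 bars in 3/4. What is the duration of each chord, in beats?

30 bars × 3 beats/bar = 90 beats total.
90 beats ÷ 45 chords = 2 beats per chord.
(That is a half note.)

2 beats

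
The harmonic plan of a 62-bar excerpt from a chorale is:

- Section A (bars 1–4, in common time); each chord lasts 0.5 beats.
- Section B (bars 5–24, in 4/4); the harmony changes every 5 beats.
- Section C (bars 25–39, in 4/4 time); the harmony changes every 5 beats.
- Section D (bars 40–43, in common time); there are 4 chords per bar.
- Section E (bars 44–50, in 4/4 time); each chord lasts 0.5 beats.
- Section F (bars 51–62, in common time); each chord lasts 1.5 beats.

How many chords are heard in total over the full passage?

164 chords

A: 4·4 = 16 beats, 16/0.5 = 32 chords.
B: 20·4 = 80 beats, 80/5 = 16 chords.
C: 15·4 = 60 beats, 60/5 = 12 chords.
D: 4·4 = 16 beats, 16/1 = 16 chords.
E: 7·4 = 28 beats, 28/0.5 = 56 chords.
F: 12·4 = 48 beats, 48/1.5 = 32 chords.
Total: 32 + 16 + 12 + 16 + 56 + 32 = 164.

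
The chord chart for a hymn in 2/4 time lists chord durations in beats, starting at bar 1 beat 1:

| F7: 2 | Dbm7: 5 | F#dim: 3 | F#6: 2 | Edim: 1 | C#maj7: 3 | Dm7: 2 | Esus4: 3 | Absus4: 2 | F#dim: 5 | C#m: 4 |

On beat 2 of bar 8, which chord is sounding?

Beat 2 of bar 8 is beat (8−1)×2 + 2 = 16 overall.
Running totals: F7 ends at 2, Dbm7 ends at 7, F#dim ends at 10, F#6 ends at 12, Edim ends at 13, C#maj7 ends at 16.
Beat 16 falls within C#maj7.

C#maj7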